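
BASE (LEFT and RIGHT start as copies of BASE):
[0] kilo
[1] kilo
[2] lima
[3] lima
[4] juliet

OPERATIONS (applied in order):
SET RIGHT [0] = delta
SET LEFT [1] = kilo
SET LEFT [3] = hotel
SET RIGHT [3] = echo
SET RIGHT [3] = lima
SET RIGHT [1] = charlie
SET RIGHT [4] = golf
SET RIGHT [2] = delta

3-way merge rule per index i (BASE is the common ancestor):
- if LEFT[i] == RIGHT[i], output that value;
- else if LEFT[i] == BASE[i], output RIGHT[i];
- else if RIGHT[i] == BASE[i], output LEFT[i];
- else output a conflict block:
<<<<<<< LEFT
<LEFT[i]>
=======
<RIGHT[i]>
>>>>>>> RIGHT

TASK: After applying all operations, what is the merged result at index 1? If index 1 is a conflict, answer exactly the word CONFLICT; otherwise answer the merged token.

Answer: charlie

Derivation:
Final LEFT:  [kilo, kilo, lima, hotel, juliet]
Final RIGHT: [delta, charlie, delta, lima, golf]
i=0: L=kilo=BASE, R=delta -> take RIGHT -> delta
i=1: L=kilo=BASE, R=charlie -> take RIGHT -> charlie
i=2: L=lima=BASE, R=delta -> take RIGHT -> delta
i=3: L=hotel, R=lima=BASE -> take LEFT -> hotel
i=4: L=juliet=BASE, R=golf -> take RIGHT -> golf
Index 1 -> charlie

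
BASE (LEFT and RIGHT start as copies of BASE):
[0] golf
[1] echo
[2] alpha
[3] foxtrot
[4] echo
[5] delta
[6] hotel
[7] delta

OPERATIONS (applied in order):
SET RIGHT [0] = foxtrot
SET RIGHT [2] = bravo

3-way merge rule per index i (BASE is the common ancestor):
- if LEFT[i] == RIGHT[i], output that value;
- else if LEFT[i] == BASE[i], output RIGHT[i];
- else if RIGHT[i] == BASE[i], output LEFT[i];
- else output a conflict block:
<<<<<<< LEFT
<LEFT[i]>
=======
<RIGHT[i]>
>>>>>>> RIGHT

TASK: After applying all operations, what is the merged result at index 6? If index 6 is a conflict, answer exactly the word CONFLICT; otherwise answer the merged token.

Final LEFT:  [golf, echo, alpha, foxtrot, echo, delta, hotel, delta]
Final RIGHT: [foxtrot, echo, bravo, foxtrot, echo, delta, hotel, delta]
i=0: L=golf=BASE, R=foxtrot -> take RIGHT -> foxtrot
i=1: L=echo R=echo -> agree -> echo
i=2: L=alpha=BASE, R=bravo -> take RIGHT -> bravo
i=3: L=foxtrot R=foxtrot -> agree -> foxtrot
i=4: L=echo R=echo -> agree -> echo
i=5: L=delta R=delta -> agree -> delta
i=6: L=hotel R=hotel -> agree -> hotel
i=7: L=delta R=delta -> agree -> delta
Index 6 -> hotel

Answer: hotel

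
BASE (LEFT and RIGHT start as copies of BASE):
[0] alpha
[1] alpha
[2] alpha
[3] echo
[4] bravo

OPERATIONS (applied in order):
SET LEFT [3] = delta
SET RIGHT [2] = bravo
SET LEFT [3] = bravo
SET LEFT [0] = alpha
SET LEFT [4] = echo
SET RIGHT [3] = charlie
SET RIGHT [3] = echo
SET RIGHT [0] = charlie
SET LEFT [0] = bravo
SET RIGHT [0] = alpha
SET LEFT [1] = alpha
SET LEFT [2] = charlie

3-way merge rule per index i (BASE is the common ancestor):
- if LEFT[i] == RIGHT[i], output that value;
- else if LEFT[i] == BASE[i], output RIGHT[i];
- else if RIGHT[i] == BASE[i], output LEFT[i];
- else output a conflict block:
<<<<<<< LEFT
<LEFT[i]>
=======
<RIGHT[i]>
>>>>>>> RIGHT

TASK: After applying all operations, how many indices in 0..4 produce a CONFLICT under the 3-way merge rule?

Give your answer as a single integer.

Final LEFT:  [bravo, alpha, charlie, bravo, echo]
Final RIGHT: [alpha, alpha, bravo, echo, bravo]
i=0: L=bravo, R=alpha=BASE -> take LEFT -> bravo
i=1: L=alpha R=alpha -> agree -> alpha
i=2: BASE=alpha L=charlie R=bravo all differ -> CONFLICT
i=3: L=bravo, R=echo=BASE -> take LEFT -> bravo
i=4: L=echo, R=bravo=BASE -> take LEFT -> echo
Conflict count: 1

Answer: 1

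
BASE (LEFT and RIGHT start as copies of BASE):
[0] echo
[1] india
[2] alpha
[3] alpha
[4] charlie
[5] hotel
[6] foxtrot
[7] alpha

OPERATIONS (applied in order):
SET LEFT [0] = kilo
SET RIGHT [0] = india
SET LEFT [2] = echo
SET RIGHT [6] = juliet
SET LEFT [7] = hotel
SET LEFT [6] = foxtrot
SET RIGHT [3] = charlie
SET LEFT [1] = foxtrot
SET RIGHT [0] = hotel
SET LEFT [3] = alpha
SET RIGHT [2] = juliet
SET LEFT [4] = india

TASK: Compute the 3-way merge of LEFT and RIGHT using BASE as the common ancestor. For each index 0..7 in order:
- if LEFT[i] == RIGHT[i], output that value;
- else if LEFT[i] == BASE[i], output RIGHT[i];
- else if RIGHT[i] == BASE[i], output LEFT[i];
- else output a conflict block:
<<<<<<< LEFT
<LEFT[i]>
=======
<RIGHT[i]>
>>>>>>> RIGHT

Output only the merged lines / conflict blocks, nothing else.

Final LEFT:  [kilo, foxtrot, echo, alpha, india, hotel, foxtrot, hotel]
Final RIGHT: [hotel, india, juliet, charlie, charlie, hotel, juliet, alpha]
i=0: BASE=echo L=kilo R=hotel all differ -> CONFLICT
i=1: L=foxtrot, R=india=BASE -> take LEFT -> foxtrot
i=2: BASE=alpha L=echo R=juliet all differ -> CONFLICT
i=3: L=alpha=BASE, R=charlie -> take RIGHT -> charlie
i=4: L=india, R=charlie=BASE -> take LEFT -> india
i=5: L=hotel R=hotel -> agree -> hotel
i=6: L=foxtrot=BASE, R=juliet -> take RIGHT -> juliet
i=7: L=hotel, R=alpha=BASE -> take LEFT -> hotel

Answer: <<<<<<< LEFT
kilo
=======
hotel
>>>>>>> RIGHT
foxtrot
<<<<<<< LEFT
echo
=======
juliet
>>>>>>> RIGHT
charlie
india
hotel
juliet
hotel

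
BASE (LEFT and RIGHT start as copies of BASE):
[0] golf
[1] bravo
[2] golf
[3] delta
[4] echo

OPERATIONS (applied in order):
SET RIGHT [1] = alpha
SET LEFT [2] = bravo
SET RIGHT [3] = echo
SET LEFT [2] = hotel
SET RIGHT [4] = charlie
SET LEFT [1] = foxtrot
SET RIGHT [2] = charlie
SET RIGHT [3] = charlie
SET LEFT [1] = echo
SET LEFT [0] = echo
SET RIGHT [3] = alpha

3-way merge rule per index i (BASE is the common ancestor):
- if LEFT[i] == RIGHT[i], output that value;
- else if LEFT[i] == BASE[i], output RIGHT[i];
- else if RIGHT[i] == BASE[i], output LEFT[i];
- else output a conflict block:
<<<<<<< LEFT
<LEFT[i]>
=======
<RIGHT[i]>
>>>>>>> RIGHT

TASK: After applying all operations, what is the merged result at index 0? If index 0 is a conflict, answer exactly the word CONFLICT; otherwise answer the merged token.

Answer: echo

Derivation:
Final LEFT:  [echo, echo, hotel, delta, echo]
Final RIGHT: [golf, alpha, charlie, alpha, charlie]
i=0: L=echo, R=golf=BASE -> take LEFT -> echo
i=1: BASE=bravo L=echo R=alpha all differ -> CONFLICT
i=2: BASE=golf L=hotel R=charlie all differ -> CONFLICT
i=3: L=delta=BASE, R=alpha -> take RIGHT -> alpha
i=4: L=echo=BASE, R=charlie -> take RIGHT -> charlie
Index 0 -> echo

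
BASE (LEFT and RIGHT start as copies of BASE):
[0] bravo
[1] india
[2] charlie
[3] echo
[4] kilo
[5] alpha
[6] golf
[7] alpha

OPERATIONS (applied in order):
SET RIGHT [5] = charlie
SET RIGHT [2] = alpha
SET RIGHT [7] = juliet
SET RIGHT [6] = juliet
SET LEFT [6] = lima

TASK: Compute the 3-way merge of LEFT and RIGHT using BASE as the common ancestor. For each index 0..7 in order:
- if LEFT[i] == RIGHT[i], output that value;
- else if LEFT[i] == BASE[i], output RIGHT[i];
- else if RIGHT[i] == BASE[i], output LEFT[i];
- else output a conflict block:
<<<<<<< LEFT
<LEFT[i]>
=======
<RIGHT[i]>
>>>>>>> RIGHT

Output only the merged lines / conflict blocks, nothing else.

Answer: bravo
india
alpha
echo
kilo
charlie
<<<<<<< LEFT
lima
=======
juliet
>>>>>>> RIGHT
juliet

Derivation:
Final LEFT:  [bravo, india, charlie, echo, kilo, alpha, lima, alpha]
Final RIGHT: [bravo, india, alpha, echo, kilo, charlie, juliet, juliet]
i=0: L=bravo R=bravo -> agree -> bravo
i=1: L=india R=india -> agree -> india
i=2: L=charlie=BASE, R=alpha -> take RIGHT -> alpha
i=3: L=echo R=echo -> agree -> echo
i=4: L=kilo R=kilo -> agree -> kilo
i=5: L=alpha=BASE, R=charlie -> take RIGHT -> charlie
i=6: BASE=golf L=lima R=juliet all differ -> CONFLICT
i=7: L=alpha=BASE, R=juliet -> take RIGHT -> juliet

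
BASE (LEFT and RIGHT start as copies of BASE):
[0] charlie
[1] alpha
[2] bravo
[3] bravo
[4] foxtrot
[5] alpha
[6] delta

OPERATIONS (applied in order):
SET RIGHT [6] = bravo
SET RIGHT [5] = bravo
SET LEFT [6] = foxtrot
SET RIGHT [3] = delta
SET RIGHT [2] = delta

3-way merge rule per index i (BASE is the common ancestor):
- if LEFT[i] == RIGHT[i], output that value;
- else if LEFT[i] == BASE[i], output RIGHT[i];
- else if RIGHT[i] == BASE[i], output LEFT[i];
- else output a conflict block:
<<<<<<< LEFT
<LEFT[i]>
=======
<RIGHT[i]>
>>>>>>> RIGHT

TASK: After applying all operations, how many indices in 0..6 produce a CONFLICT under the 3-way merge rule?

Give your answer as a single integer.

Answer: 1

Derivation:
Final LEFT:  [charlie, alpha, bravo, bravo, foxtrot, alpha, foxtrot]
Final RIGHT: [charlie, alpha, delta, delta, foxtrot, bravo, bravo]
i=0: L=charlie R=charlie -> agree -> charlie
i=1: L=alpha R=alpha -> agree -> alpha
i=2: L=bravo=BASE, R=delta -> take RIGHT -> delta
i=3: L=bravo=BASE, R=delta -> take RIGHT -> delta
i=4: L=foxtrot R=foxtrot -> agree -> foxtrot
i=5: L=alpha=BASE, R=bravo -> take RIGHT -> bravo
i=6: BASE=delta L=foxtrot R=bravo all differ -> CONFLICT
Conflict count: 1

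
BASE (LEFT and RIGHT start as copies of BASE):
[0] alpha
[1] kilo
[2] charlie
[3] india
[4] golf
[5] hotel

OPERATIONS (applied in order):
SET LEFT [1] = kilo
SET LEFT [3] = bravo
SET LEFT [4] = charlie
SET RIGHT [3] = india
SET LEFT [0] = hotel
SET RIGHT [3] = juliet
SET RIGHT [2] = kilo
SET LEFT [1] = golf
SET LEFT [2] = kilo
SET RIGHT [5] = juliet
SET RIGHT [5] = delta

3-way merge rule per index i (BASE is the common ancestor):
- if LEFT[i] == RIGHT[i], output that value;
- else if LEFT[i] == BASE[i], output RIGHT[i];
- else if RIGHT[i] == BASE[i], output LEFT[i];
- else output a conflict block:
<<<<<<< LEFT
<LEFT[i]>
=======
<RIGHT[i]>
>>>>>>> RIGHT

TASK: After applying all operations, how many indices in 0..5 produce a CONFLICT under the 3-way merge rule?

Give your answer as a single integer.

Answer: 1

Derivation:
Final LEFT:  [hotel, golf, kilo, bravo, charlie, hotel]
Final RIGHT: [alpha, kilo, kilo, juliet, golf, delta]
i=0: L=hotel, R=alpha=BASE -> take LEFT -> hotel
i=1: L=golf, R=kilo=BASE -> take LEFT -> golf
i=2: L=kilo R=kilo -> agree -> kilo
i=3: BASE=india L=bravo R=juliet all differ -> CONFLICT
i=4: L=charlie, R=golf=BASE -> take LEFT -> charlie
i=5: L=hotel=BASE, R=delta -> take RIGHT -> delta
Conflict count: 1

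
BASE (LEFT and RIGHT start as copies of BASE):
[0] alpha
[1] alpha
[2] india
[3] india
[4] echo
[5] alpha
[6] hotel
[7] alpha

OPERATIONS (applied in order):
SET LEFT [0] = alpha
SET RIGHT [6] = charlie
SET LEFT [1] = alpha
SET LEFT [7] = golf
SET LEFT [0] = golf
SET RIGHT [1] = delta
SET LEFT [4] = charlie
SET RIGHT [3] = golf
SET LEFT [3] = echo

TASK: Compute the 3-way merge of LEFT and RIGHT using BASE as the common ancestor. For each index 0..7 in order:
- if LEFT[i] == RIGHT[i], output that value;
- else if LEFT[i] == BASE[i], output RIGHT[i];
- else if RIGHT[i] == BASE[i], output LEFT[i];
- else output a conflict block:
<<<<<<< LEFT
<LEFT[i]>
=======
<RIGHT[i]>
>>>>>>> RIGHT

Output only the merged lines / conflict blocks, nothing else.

Answer: golf
delta
india
<<<<<<< LEFT
echo
=======
golf
>>>>>>> RIGHT
charlie
alpha
charlie
golf

Derivation:
Final LEFT:  [golf, alpha, india, echo, charlie, alpha, hotel, golf]
Final RIGHT: [alpha, delta, india, golf, echo, alpha, charlie, alpha]
i=0: L=golf, R=alpha=BASE -> take LEFT -> golf
i=1: L=alpha=BASE, R=delta -> take RIGHT -> delta
i=2: L=india R=india -> agree -> india
i=3: BASE=india L=echo R=golf all differ -> CONFLICT
i=4: L=charlie, R=echo=BASE -> take LEFT -> charlie
i=5: L=alpha R=alpha -> agree -> alpha
i=6: L=hotel=BASE, R=charlie -> take RIGHT -> charlie
i=7: L=golf, R=alpha=BASE -> take LEFT -> golf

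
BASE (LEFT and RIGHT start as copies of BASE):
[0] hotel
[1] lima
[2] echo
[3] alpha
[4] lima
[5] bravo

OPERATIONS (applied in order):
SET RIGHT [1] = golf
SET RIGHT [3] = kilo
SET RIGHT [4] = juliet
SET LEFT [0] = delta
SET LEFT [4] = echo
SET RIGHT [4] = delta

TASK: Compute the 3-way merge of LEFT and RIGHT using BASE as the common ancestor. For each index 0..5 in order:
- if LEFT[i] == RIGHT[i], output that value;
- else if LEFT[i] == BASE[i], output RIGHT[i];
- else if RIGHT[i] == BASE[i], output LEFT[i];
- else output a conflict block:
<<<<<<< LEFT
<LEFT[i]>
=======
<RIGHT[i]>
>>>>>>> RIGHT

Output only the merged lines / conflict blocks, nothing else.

Final LEFT:  [delta, lima, echo, alpha, echo, bravo]
Final RIGHT: [hotel, golf, echo, kilo, delta, bravo]
i=0: L=delta, R=hotel=BASE -> take LEFT -> delta
i=1: L=lima=BASE, R=golf -> take RIGHT -> golf
i=2: L=echo R=echo -> agree -> echo
i=3: L=alpha=BASE, R=kilo -> take RIGHT -> kilo
i=4: BASE=lima L=echo R=delta all differ -> CONFLICT
i=5: L=bravo R=bravo -> agree -> bravo

Answer: delta
golf
echo
kilo
<<<<<<< LEFT
echo
=======
delta
>>>>>>> RIGHT
bravo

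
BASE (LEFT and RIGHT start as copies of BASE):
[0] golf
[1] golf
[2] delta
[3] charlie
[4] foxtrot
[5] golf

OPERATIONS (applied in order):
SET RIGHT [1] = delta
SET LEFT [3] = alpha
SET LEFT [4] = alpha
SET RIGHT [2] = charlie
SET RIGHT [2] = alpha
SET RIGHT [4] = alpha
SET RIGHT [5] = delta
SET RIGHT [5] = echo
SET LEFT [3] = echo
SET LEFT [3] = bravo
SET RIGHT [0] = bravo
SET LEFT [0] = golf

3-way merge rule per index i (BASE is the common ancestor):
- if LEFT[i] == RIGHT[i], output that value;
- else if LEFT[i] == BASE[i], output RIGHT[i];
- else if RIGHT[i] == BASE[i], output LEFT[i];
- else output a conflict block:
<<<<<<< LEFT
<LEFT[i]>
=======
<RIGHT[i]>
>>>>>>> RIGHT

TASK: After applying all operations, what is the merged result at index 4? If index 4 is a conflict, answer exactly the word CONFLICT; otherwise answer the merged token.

Final LEFT:  [golf, golf, delta, bravo, alpha, golf]
Final RIGHT: [bravo, delta, alpha, charlie, alpha, echo]
i=0: L=golf=BASE, R=bravo -> take RIGHT -> bravo
i=1: L=golf=BASE, R=delta -> take RIGHT -> delta
i=2: L=delta=BASE, R=alpha -> take RIGHT -> alpha
i=3: L=bravo, R=charlie=BASE -> take LEFT -> bravo
i=4: L=alpha R=alpha -> agree -> alpha
i=5: L=golf=BASE, R=echo -> take RIGHT -> echo
Index 4 -> alpha

Answer: alpha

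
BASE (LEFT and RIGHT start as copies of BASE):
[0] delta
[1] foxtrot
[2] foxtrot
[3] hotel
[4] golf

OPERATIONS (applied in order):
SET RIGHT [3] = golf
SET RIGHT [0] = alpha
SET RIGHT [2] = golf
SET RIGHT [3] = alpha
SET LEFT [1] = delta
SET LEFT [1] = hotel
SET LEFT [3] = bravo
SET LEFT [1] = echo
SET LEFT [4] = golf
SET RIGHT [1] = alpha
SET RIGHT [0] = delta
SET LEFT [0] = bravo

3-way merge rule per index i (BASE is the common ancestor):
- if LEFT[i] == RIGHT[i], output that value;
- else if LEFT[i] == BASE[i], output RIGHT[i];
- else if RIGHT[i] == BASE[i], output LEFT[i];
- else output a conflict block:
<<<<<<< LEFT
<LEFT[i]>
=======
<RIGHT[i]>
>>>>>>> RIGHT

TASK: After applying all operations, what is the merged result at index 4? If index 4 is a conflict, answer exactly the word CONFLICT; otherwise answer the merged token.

Answer: golf

Derivation:
Final LEFT:  [bravo, echo, foxtrot, bravo, golf]
Final RIGHT: [delta, alpha, golf, alpha, golf]
i=0: L=bravo, R=delta=BASE -> take LEFT -> bravo
i=1: BASE=foxtrot L=echo R=alpha all differ -> CONFLICT
i=2: L=foxtrot=BASE, R=golf -> take RIGHT -> golf
i=3: BASE=hotel L=bravo R=alpha all differ -> CONFLICT
i=4: L=golf R=golf -> agree -> golf
Index 4 -> golf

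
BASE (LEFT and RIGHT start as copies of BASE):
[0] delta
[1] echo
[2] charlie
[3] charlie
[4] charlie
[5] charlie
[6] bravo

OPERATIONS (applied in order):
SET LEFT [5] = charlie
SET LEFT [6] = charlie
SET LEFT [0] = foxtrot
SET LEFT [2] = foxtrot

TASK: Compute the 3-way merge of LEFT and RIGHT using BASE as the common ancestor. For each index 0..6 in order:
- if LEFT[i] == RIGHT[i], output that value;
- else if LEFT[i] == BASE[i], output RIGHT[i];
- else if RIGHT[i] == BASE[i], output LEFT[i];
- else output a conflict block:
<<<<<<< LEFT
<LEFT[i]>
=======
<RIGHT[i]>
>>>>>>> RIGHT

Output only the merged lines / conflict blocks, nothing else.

Answer: foxtrot
echo
foxtrot
charlie
charlie
charlie
charlie

Derivation:
Final LEFT:  [foxtrot, echo, foxtrot, charlie, charlie, charlie, charlie]
Final RIGHT: [delta, echo, charlie, charlie, charlie, charlie, bravo]
i=0: L=foxtrot, R=delta=BASE -> take LEFT -> foxtrot
i=1: L=echo R=echo -> agree -> echo
i=2: L=foxtrot, R=charlie=BASE -> take LEFT -> foxtrot
i=3: L=charlie R=charlie -> agree -> charlie
i=4: L=charlie R=charlie -> agree -> charlie
i=5: L=charlie R=charlie -> agree -> charlie
i=6: L=charlie, R=bravo=BASE -> take LEFT -> charlie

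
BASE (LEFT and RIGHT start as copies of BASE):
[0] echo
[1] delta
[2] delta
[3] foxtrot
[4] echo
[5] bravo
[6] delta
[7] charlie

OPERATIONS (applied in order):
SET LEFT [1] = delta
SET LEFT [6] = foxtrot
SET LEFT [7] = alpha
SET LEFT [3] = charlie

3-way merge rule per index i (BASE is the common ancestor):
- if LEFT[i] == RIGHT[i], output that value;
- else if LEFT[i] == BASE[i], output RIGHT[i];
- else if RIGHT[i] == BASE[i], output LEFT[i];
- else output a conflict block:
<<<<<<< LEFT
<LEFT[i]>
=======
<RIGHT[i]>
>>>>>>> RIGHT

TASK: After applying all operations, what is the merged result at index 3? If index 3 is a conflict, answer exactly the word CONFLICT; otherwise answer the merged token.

Answer: charlie

Derivation:
Final LEFT:  [echo, delta, delta, charlie, echo, bravo, foxtrot, alpha]
Final RIGHT: [echo, delta, delta, foxtrot, echo, bravo, delta, charlie]
i=0: L=echo R=echo -> agree -> echo
i=1: L=delta R=delta -> agree -> delta
i=2: L=delta R=delta -> agree -> delta
i=3: L=charlie, R=foxtrot=BASE -> take LEFT -> charlie
i=4: L=echo R=echo -> agree -> echo
i=5: L=bravo R=bravo -> agree -> bravo
i=6: L=foxtrot, R=delta=BASE -> take LEFT -> foxtrot
i=7: L=alpha, R=charlie=BASE -> take LEFT -> alpha
Index 3 -> charlie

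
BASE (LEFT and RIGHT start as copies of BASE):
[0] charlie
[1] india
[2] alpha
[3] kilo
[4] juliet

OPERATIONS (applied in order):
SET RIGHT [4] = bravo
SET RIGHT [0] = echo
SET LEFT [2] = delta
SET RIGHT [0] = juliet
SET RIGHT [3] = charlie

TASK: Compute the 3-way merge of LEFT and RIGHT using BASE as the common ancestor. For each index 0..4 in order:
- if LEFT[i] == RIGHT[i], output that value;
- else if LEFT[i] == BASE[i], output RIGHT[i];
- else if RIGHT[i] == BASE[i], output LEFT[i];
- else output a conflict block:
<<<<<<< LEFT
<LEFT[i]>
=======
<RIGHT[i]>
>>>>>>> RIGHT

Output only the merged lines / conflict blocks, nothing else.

Final LEFT:  [charlie, india, delta, kilo, juliet]
Final RIGHT: [juliet, india, alpha, charlie, bravo]
i=0: L=charlie=BASE, R=juliet -> take RIGHT -> juliet
i=1: L=india R=india -> agree -> india
i=2: L=delta, R=alpha=BASE -> take LEFT -> delta
i=3: L=kilo=BASE, R=charlie -> take RIGHT -> charlie
i=4: L=juliet=BASE, R=bravo -> take RIGHT -> bravo

Answer: juliet
india
delta
charlie
bravo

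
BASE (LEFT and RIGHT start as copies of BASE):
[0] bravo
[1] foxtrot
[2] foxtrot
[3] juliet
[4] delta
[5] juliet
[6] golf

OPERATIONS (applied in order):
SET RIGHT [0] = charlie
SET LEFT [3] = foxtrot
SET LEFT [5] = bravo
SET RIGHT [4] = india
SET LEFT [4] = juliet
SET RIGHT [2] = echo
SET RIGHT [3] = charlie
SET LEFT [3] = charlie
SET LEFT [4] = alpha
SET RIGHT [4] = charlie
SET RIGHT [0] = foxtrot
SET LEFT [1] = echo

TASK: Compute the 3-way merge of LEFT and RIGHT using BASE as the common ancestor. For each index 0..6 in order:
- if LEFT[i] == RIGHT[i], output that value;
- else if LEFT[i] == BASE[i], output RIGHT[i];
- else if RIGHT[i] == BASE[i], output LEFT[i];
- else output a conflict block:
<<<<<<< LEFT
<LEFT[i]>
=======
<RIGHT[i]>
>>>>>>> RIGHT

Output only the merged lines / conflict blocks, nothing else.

Final LEFT:  [bravo, echo, foxtrot, charlie, alpha, bravo, golf]
Final RIGHT: [foxtrot, foxtrot, echo, charlie, charlie, juliet, golf]
i=0: L=bravo=BASE, R=foxtrot -> take RIGHT -> foxtrot
i=1: L=echo, R=foxtrot=BASE -> take LEFT -> echo
i=2: L=foxtrot=BASE, R=echo -> take RIGHT -> echo
i=3: L=charlie R=charlie -> agree -> charlie
i=4: BASE=delta L=alpha R=charlie all differ -> CONFLICT
i=5: L=bravo, R=juliet=BASE -> take LEFT -> bravo
i=6: L=golf R=golf -> agree -> golf

Answer: foxtrot
echo
echo
charlie
<<<<<<< LEFT
alpha
=======
charlie
>>>>>>> RIGHT
bravo
golf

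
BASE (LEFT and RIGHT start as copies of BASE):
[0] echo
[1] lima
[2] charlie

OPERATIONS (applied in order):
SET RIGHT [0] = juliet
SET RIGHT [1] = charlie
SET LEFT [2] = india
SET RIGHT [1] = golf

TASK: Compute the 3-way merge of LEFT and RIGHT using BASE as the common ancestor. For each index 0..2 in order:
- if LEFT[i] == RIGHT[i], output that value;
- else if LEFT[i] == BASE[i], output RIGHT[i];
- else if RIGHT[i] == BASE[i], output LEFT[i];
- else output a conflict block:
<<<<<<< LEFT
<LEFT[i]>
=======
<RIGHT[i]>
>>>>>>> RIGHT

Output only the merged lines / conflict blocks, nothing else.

Final LEFT:  [echo, lima, india]
Final RIGHT: [juliet, golf, charlie]
i=0: L=echo=BASE, R=juliet -> take RIGHT -> juliet
i=1: L=lima=BASE, R=golf -> take RIGHT -> golf
i=2: L=india, R=charlie=BASE -> take LEFT -> india

Answer: juliet
golf
india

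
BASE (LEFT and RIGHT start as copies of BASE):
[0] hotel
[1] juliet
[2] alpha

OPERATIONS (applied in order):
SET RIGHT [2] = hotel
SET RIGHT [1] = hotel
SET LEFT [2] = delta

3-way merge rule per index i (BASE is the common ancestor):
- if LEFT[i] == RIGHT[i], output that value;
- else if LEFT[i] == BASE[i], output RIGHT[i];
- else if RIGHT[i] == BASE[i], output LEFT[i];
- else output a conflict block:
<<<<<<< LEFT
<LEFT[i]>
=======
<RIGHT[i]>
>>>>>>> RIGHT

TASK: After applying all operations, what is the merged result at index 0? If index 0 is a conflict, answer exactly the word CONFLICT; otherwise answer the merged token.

Final LEFT:  [hotel, juliet, delta]
Final RIGHT: [hotel, hotel, hotel]
i=0: L=hotel R=hotel -> agree -> hotel
i=1: L=juliet=BASE, R=hotel -> take RIGHT -> hotel
i=2: BASE=alpha L=delta R=hotel all differ -> CONFLICT
Index 0 -> hotel

Answer: hotel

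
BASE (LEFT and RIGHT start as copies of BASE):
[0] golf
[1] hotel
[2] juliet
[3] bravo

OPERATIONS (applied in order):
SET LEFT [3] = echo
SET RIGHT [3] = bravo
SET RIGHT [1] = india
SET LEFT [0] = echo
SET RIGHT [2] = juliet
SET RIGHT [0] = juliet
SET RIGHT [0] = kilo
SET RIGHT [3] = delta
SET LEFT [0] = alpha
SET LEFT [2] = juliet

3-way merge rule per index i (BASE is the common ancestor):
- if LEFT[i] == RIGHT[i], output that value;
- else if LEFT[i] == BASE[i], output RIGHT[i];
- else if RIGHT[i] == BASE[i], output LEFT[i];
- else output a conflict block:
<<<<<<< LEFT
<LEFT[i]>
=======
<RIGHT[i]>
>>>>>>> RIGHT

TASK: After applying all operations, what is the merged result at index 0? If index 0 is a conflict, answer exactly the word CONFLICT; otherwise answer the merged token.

Final LEFT:  [alpha, hotel, juliet, echo]
Final RIGHT: [kilo, india, juliet, delta]
i=0: BASE=golf L=alpha R=kilo all differ -> CONFLICT
i=1: L=hotel=BASE, R=india -> take RIGHT -> india
i=2: L=juliet R=juliet -> agree -> juliet
i=3: BASE=bravo L=echo R=delta all differ -> CONFLICT
Index 0 -> CONFLICT

Answer: CONFLICT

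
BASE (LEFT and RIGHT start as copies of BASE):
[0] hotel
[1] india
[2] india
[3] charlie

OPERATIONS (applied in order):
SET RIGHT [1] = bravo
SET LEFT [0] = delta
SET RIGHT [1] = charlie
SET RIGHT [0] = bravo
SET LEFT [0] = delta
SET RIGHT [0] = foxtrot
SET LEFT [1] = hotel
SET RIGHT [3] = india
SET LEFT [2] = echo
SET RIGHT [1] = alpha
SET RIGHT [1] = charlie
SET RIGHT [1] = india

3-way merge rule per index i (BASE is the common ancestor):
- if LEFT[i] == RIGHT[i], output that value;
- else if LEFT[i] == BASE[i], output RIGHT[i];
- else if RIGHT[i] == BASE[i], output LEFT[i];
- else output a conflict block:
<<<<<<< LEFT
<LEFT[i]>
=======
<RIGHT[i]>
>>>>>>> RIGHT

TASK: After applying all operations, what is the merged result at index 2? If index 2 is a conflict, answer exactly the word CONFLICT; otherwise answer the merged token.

Final LEFT:  [delta, hotel, echo, charlie]
Final RIGHT: [foxtrot, india, india, india]
i=0: BASE=hotel L=delta R=foxtrot all differ -> CONFLICT
i=1: L=hotel, R=india=BASE -> take LEFT -> hotel
i=2: L=echo, R=india=BASE -> take LEFT -> echo
i=3: L=charlie=BASE, R=india -> take RIGHT -> india
Index 2 -> echo

Answer: echo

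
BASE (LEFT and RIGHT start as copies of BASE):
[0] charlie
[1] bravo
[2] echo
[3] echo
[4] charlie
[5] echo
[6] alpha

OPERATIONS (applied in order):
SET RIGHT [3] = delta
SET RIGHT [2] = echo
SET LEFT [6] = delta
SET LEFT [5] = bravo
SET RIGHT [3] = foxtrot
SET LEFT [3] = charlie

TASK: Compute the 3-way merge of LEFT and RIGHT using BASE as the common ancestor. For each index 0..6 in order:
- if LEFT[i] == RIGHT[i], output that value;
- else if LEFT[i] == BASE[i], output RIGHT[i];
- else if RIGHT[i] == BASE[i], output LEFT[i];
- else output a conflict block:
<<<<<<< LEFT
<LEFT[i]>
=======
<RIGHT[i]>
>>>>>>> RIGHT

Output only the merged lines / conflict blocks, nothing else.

Answer: charlie
bravo
echo
<<<<<<< LEFT
charlie
=======
foxtrot
>>>>>>> RIGHT
charlie
bravo
delta

Derivation:
Final LEFT:  [charlie, bravo, echo, charlie, charlie, bravo, delta]
Final RIGHT: [charlie, bravo, echo, foxtrot, charlie, echo, alpha]
i=0: L=charlie R=charlie -> agree -> charlie
i=1: L=bravo R=bravo -> agree -> bravo
i=2: L=echo R=echo -> agree -> echo
i=3: BASE=echo L=charlie R=foxtrot all differ -> CONFLICT
i=4: L=charlie R=charlie -> agree -> charlie
i=5: L=bravo, R=echo=BASE -> take LEFT -> bravo
i=6: L=delta, R=alpha=BASE -> take LEFT -> delta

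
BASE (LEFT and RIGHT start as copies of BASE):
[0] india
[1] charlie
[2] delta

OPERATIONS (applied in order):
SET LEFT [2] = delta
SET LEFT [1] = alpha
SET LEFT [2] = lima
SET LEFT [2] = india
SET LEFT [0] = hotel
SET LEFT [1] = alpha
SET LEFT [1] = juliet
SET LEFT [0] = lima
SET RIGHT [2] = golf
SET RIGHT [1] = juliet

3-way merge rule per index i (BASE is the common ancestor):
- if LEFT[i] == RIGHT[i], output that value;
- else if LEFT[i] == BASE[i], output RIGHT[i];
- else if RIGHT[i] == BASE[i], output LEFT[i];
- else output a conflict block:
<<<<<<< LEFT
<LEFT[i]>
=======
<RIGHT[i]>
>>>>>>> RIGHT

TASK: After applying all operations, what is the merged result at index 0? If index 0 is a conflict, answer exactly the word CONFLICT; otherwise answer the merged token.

Answer: lima

Derivation:
Final LEFT:  [lima, juliet, india]
Final RIGHT: [india, juliet, golf]
i=0: L=lima, R=india=BASE -> take LEFT -> lima
i=1: L=juliet R=juliet -> agree -> juliet
i=2: BASE=delta L=india R=golf all differ -> CONFLICT
Index 0 -> lima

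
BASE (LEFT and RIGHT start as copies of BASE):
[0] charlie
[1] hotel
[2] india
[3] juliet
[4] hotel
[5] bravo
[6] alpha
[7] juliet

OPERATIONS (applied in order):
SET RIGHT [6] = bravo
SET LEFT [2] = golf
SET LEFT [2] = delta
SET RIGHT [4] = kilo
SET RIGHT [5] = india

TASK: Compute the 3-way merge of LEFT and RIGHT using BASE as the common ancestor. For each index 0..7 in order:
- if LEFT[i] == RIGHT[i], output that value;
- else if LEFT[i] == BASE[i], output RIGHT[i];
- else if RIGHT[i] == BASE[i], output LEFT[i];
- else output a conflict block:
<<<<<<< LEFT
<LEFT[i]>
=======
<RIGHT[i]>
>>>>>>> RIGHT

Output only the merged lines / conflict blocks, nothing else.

Answer: charlie
hotel
delta
juliet
kilo
india
bravo
juliet

Derivation:
Final LEFT:  [charlie, hotel, delta, juliet, hotel, bravo, alpha, juliet]
Final RIGHT: [charlie, hotel, india, juliet, kilo, india, bravo, juliet]
i=0: L=charlie R=charlie -> agree -> charlie
i=1: L=hotel R=hotel -> agree -> hotel
i=2: L=delta, R=india=BASE -> take LEFT -> delta
i=3: L=juliet R=juliet -> agree -> juliet
i=4: L=hotel=BASE, R=kilo -> take RIGHT -> kilo
i=5: L=bravo=BASE, R=india -> take RIGHT -> india
i=6: L=alpha=BASE, R=bravo -> take RIGHT -> bravo
i=7: L=juliet R=juliet -> agree -> juliet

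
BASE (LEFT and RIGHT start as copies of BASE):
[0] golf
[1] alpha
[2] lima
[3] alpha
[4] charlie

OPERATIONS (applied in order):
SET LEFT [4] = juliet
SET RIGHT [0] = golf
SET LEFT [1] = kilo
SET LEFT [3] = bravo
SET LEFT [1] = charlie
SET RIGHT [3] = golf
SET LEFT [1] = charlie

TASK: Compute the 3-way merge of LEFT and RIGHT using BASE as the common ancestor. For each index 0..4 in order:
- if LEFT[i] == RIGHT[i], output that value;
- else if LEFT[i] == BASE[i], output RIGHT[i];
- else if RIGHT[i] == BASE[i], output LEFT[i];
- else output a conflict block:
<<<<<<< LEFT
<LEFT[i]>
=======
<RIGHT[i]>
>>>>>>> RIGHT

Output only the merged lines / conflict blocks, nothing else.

Answer: golf
charlie
lima
<<<<<<< LEFT
bravo
=======
golf
>>>>>>> RIGHT
juliet

Derivation:
Final LEFT:  [golf, charlie, lima, bravo, juliet]
Final RIGHT: [golf, alpha, lima, golf, charlie]
i=0: L=golf R=golf -> agree -> golf
i=1: L=charlie, R=alpha=BASE -> take LEFT -> charlie
i=2: L=lima R=lima -> agree -> lima
i=3: BASE=alpha L=bravo R=golf all differ -> CONFLICT
i=4: L=juliet, R=charlie=BASE -> take LEFT -> juliet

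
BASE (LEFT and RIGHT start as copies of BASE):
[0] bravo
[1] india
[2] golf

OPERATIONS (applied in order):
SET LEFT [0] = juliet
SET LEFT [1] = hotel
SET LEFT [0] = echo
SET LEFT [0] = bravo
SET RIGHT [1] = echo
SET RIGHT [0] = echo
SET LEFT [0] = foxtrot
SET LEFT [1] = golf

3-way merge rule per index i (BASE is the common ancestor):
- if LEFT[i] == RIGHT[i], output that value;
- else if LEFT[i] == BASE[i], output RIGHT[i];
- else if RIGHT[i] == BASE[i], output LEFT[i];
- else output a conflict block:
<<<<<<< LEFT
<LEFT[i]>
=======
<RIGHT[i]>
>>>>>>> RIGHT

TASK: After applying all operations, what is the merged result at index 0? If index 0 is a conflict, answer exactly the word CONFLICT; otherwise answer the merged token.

Final LEFT:  [foxtrot, golf, golf]
Final RIGHT: [echo, echo, golf]
i=0: BASE=bravo L=foxtrot R=echo all differ -> CONFLICT
i=1: BASE=india L=golf R=echo all differ -> CONFLICT
i=2: L=golf R=golf -> agree -> golf
Index 0 -> CONFLICT

Answer: CONFLICT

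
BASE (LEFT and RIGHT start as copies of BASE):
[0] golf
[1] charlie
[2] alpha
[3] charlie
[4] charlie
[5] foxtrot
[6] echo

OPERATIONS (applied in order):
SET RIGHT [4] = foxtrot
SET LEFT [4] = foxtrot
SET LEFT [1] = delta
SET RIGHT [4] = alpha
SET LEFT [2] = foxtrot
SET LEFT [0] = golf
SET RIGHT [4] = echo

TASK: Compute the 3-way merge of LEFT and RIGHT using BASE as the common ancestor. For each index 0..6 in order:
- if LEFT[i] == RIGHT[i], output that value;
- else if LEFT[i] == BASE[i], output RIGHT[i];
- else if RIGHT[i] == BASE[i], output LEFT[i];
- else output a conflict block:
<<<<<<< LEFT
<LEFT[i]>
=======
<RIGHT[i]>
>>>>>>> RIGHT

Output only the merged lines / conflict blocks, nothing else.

Answer: golf
delta
foxtrot
charlie
<<<<<<< LEFT
foxtrot
=======
echo
>>>>>>> RIGHT
foxtrot
echo

Derivation:
Final LEFT:  [golf, delta, foxtrot, charlie, foxtrot, foxtrot, echo]
Final RIGHT: [golf, charlie, alpha, charlie, echo, foxtrot, echo]
i=0: L=golf R=golf -> agree -> golf
i=1: L=delta, R=charlie=BASE -> take LEFT -> delta
i=2: L=foxtrot, R=alpha=BASE -> take LEFT -> foxtrot
i=3: L=charlie R=charlie -> agree -> charlie
i=4: BASE=charlie L=foxtrot R=echo all differ -> CONFLICT
i=5: L=foxtrot R=foxtrot -> agree -> foxtrot
i=6: L=echo R=echo -> agree -> echo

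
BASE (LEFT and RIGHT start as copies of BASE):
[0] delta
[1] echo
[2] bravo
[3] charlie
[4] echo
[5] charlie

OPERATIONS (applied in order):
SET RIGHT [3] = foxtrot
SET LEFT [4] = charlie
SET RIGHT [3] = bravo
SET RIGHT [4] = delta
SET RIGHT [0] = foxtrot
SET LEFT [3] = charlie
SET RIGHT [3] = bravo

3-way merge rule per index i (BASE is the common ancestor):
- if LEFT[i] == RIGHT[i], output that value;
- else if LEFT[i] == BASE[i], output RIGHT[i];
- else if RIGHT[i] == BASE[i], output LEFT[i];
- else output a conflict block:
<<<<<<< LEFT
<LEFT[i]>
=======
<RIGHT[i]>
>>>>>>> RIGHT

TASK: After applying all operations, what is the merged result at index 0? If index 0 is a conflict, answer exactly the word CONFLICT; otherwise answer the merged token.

Answer: foxtrot

Derivation:
Final LEFT:  [delta, echo, bravo, charlie, charlie, charlie]
Final RIGHT: [foxtrot, echo, bravo, bravo, delta, charlie]
i=0: L=delta=BASE, R=foxtrot -> take RIGHT -> foxtrot
i=1: L=echo R=echo -> agree -> echo
i=2: L=bravo R=bravo -> agree -> bravo
i=3: L=charlie=BASE, R=bravo -> take RIGHT -> bravo
i=4: BASE=echo L=charlie R=delta all differ -> CONFLICT
i=5: L=charlie R=charlie -> agree -> charlie
Index 0 -> foxtrot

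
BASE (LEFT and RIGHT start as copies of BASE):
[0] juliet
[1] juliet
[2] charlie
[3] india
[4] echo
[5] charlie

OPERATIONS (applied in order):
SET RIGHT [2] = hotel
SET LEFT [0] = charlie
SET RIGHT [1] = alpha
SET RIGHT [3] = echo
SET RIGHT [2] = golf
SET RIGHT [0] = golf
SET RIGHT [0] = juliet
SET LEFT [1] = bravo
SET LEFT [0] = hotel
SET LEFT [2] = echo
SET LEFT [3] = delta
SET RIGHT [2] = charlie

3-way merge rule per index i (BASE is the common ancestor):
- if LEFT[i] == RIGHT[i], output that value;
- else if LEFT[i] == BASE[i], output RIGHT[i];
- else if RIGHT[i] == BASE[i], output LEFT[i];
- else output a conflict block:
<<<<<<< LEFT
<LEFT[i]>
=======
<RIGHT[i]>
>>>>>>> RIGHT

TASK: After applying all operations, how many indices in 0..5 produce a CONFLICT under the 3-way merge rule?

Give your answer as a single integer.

Answer: 2

Derivation:
Final LEFT:  [hotel, bravo, echo, delta, echo, charlie]
Final RIGHT: [juliet, alpha, charlie, echo, echo, charlie]
i=0: L=hotel, R=juliet=BASE -> take LEFT -> hotel
i=1: BASE=juliet L=bravo R=alpha all differ -> CONFLICT
i=2: L=echo, R=charlie=BASE -> take LEFT -> echo
i=3: BASE=india L=delta R=echo all differ -> CONFLICT
i=4: L=echo R=echo -> agree -> echo
i=5: L=charlie R=charlie -> agree -> charlie
Conflict count: 2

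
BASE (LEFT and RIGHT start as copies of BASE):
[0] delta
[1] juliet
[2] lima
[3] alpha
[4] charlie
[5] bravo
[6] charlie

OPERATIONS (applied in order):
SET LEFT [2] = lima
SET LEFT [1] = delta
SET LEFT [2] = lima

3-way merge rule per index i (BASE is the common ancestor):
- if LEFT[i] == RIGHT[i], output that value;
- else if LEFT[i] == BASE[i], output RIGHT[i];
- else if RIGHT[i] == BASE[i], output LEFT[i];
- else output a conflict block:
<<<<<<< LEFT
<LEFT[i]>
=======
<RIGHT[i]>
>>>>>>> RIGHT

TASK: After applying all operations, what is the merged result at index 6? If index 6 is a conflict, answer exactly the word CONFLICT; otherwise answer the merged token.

Answer: charlie

Derivation:
Final LEFT:  [delta, delta, lima, alpha, charlie, bravo, charlie]
Final RIGHT: [delta, juliet, lima, alpha, charlie, bravo, charlie]
i=0: L=delta R=delta -> agree -> delta
i=1: L=delta, R=juliet=BASE -> take LEFT -> delta
i=2: L=lima R=lima -> agree -> lima
i=3: L=alpha R=alpha -> agree -> alpha
i=4: L=charlie R=charlie -> agree -> charlie
i=5: L=bravo R=bravo -> agree -> bravo
i=6: L=charlie R=charlie -> agree -> charlie
Index 6 -> charlie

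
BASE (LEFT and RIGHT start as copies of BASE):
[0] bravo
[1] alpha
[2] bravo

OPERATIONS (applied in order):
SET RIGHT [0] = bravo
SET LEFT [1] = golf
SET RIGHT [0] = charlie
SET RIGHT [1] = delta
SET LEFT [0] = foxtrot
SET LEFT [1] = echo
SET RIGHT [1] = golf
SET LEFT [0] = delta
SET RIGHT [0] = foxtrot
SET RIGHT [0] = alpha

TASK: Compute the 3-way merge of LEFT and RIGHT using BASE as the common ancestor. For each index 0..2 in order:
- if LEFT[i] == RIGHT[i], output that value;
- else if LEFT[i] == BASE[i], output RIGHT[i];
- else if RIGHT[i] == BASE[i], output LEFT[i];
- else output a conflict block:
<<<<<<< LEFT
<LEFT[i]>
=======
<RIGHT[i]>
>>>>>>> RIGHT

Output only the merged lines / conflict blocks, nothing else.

Answer: <<<<<<< LEFT
delta
=======
alpha
>>>>>>> RIGHT
<<<<<<< LEFT
echo
=======
golf
>>>>>>> RIGHT
bravo

Derivation:
Final LEFT:  [delta, echo, bravo]
Final RIGHT: [alpha, golf, bravo]
i=0: BASE=bravo L=delta R=alpha all differ -> CONFLICT
i=1: BASE=alpha L=echo R=golf all differ -> CONFLICT
i=2: L=bravo R=bravo -> agree -> bravo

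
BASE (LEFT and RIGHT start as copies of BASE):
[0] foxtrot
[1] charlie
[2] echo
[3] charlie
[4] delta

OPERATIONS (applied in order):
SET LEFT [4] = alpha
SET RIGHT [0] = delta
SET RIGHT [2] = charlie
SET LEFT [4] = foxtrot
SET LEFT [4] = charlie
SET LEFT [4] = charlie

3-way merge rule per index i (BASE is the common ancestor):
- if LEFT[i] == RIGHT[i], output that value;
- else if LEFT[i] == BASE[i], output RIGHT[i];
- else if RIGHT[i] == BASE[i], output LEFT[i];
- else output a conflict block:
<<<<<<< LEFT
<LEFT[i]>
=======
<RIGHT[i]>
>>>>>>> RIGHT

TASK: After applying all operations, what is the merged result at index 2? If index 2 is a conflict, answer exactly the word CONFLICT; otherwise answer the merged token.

Final LEFT:  [foxtrot, charlie, echo, charlie, charlie]
Final RIGHT: [delta, charlie, charlie, charlie, delta]
i=0: L=foxtrot=BASE, R=delta -> take RIGHT -> delta
i=1: L=charlie R=charlie -> agree -> charlie
i=2: L=echo=BASE, R=charlie -> take RIGHT -> charlie
i=3: L=charlie R=charlie -> agree -> charlie
i=4: L=charlie, R=delta=BASE -> take LEFT -> charlie
Index 2 -> charlie

Answer: charlie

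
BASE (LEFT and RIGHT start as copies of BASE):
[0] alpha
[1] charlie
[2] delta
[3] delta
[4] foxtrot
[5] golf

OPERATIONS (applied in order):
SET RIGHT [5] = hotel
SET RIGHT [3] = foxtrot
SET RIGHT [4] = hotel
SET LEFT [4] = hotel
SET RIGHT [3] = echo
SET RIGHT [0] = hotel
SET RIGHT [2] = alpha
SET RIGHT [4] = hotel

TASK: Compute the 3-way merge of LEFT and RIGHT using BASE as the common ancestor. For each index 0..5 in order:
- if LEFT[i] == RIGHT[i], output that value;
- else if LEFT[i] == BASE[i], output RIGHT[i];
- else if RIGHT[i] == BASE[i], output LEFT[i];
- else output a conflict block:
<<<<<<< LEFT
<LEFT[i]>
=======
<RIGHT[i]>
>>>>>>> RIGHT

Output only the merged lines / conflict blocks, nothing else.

Answer: hotel
charlie
alpha
echo
hotel
hotel

Derivation:
Final LEFT:  [alpha, charlie, delta, delta, hotel, golf]
Final RIGHT: [hotel, charlie, alpha, echo, hotel, hotel]
i=0: L=alpha=BASE, R=hotel -> take RIGHT -> hotel
i=1: L=charlie R=charlie -> agree -> charlie
i=2: L=delta=BASE, R=alpha -> take RIGHT -> alpha
i=3: L=delta=BASE, R=echo -> take RIGHT -> echo
i=4: L=hotel R=hotel -> agree -> hotel
i=5: L=golf=BASE, R=hotel -> take RIGHT -> hotel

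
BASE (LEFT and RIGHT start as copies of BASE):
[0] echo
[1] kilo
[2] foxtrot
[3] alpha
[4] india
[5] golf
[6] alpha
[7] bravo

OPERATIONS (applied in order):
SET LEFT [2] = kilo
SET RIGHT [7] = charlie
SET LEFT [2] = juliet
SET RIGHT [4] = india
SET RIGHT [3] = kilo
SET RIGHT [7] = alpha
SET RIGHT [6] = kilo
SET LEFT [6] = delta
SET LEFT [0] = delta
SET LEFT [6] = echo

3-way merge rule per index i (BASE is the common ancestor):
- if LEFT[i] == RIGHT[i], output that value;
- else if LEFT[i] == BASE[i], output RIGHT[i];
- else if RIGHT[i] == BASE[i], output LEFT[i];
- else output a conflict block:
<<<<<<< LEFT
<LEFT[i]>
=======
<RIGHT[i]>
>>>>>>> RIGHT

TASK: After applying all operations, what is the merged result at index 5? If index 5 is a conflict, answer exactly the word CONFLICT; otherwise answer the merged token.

Final LEFT:  [delta, kilo, juliet, alpha, india, golf, echo, bravo]
Final RIGHT: [echo, kilo, foxtrot, kilo, india, golf, kilo, alpha]
i=0: L=delta, R=echo=BASE -> take LEFT -> delta
i=1: L=kilo R=kilo -> agree -> kilo
i=2: L=juliet, R=foxtrot=BASE -> take LEFT -> juliet
i=3: L=alpha=BASE, R=kilo -> take RIGHT -> kilo
i=4: L=india R=india -> agree -> india
i=5: L=golf R=golf -> agree -> golf
i=6: BASE=alpha L=echo R=kilo all differ -> CONFLICT
i=7: L=bravo=BASE, R=alpha -> take RIGHT -> alpha
Index 5 -> golf

Answer: golf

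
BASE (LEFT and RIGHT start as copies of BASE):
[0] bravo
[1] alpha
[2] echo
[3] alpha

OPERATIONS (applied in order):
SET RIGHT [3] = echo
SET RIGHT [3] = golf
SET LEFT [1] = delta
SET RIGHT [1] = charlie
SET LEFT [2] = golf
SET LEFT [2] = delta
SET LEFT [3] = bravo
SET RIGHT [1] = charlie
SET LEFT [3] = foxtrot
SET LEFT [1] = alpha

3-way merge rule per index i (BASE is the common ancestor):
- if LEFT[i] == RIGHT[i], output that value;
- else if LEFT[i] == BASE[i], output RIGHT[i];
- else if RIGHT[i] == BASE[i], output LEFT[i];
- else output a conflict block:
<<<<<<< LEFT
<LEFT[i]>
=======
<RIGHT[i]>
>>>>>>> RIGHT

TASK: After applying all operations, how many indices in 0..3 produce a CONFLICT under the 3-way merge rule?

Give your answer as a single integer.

Final LEFT:  [bravo, alpha, delta, foxtrot]
Final RIGHT: [bravo, charlie, echo, golf]
i=0: L=bravo R=bravo -> agree -> bravo
i=1: L=alpha=BASE, R=charlie -> take RIGHT -> charlie
i=2: L=delta, R=echo=BASE -> take LEFT -> delta
i=3: BASE=alpha L=foxtrot R=golf all differ -> CONFLICT
Conflict count: 1

Answer: 1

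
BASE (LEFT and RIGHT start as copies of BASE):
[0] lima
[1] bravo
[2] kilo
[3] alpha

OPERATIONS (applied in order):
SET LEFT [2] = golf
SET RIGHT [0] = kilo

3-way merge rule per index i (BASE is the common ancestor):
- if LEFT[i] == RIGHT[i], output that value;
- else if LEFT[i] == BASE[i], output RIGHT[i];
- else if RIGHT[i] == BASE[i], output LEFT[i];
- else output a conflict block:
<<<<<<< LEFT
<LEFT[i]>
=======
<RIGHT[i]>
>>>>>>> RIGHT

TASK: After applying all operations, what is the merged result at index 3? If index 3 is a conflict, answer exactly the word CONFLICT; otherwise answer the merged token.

Answer: alpha

Derivation:
Final LEFT:  [lima, bravo, golf, alpha]
Final RIGHT: [kilo, bravo, kilo, alpha]
i=0: L=lima=BASE, R=kilo -> take RIGHT -> kilo
i=1: L=bravo R=bravo -> agree -> bravo
i=2: L=golf, R=kilo=BASE -> take LEFT -> golf
i=3: L=alpha R=alpha -> agree -> alpha
Index 3 -> alpha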